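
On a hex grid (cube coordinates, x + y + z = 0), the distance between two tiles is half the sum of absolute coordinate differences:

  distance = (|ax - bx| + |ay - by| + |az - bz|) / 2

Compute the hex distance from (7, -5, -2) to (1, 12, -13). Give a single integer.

Answer: 17

Derivation:
|ax - bx| = |7 - 1| = 6
|ay - by| = |-5 - 12| = 17
|az - bz| = |-2 - (-13)| = 11
distance = (6 + 17 + 11) / 2 = 34 / 2 = 17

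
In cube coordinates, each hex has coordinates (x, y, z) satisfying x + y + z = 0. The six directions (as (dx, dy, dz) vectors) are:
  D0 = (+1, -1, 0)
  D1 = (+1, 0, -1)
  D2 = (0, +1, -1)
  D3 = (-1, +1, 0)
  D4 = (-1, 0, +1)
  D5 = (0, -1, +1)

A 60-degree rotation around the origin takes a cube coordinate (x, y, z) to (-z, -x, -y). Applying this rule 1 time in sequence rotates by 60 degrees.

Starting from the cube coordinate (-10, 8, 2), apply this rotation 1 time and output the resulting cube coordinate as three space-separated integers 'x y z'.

Answer: -2 10 -8

Derivation:
Start: (-10, 8, 2)
Step 1: (-10, 8, 2) -> (-(2), -(-10), -(8)) = (-2, 10, -8)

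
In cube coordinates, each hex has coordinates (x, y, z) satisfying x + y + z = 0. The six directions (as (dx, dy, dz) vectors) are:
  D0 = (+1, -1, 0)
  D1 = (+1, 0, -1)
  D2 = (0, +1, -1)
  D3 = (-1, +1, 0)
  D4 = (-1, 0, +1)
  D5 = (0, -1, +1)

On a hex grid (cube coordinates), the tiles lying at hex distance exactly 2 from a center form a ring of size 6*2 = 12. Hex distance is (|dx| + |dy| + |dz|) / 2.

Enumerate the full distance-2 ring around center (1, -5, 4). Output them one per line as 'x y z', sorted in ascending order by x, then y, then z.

Walk ring at distance 2 from (1, -5, 4):
Start at center + D4*2 = (-1, -5, 6)
  hex 0: (-1, -5, 6)
  hex 1: (0, -6, 6)
  hex 2: (1, -7, 6)
  hex 3: (2, -7, 5)
  hex 4: (3, -7, 4)
  hex 5: (3, -6, 3)
  hex 6: (3, -5, 2)
  hex 7: (2, -4, 2)
  hex 8: (1, -3, 2)
  hex 9: (0, -3, 3)
  hex 10: (-1, -3, 4)
  hex 11: (-1, -4, 5)
Sorted: 12 hexes.

Answer: -1 -5 6
-1 -4 5
-1 -3 4
0 -6 6
0 -3 3
1 -7 6
1 -3 2
2 -7 5
2 -4 2
3 -7 4
3 -6 3
3 -5 2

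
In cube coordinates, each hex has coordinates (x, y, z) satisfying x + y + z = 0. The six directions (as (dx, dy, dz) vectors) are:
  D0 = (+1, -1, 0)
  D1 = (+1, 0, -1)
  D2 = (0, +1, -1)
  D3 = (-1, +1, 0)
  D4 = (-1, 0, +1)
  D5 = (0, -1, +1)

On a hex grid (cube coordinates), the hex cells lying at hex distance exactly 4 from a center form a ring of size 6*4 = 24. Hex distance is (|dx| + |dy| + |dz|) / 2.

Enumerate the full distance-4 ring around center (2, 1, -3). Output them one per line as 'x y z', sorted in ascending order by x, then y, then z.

Walk ring at distance 4 from (2, 1, -3):
Start at center + D4*4 = (-2, 1, 1)
  hex 0: (-2, 1, 1)
  hex 1: (-1, 0, 1)
  hex 2: (0, -1, 1)
  hex 3: (1, -2, 1)
  hex 4: (2, -3, 1)
  hex 5: (3, -3, 0)
  hex 6: (4, -3, -1)
  hex 7: (5, -3, -2)
  hex 8: (6, -3, -3)
  hex 9: (6, -2, -4)
  hex 10: (6, -1, -5)
  hex 11: (6, 0, -6)
  hex 12: (6, 1, -7)
  hex 13: (5, 2, -7)
  hex 14: (4, 3, -7)
  hex 15: (3, 4, -7)
  hex 16: (2, 5, -7)
  hex 17: (1, 5, -6)
  hex 18: (0, 5, -5)
  hex 19: (-1, 5, -4)
  hex 20: (-2, 5, -3)
  hex 21: (-2, 4, -2)
  hex 22: (-2, 3, -1)
  hex 23: (-2, 2, 0)
Sorted: 24 hexes.

Answer: -2 1 1
-2 2 0
-2 3 -1
-2 4 -2
-2 5 -3
-1 0 1
-1 5 -4
0 -1 1
0 5 -5
1 -2 1
1 5 -6
2 -3 1
2 5 -7
3 -3 0
3 4 -7
4 -3 -1
4 3 -7
5 -3 -2
5 2 -7
6 -3 -3
6 -2 -4
6 -1 -5
6 0 -6
6 1 -7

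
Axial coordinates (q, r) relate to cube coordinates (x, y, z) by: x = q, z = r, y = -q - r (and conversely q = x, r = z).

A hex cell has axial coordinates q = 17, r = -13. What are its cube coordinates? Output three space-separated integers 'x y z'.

Answer: 17 -4 -13

Derivation:
x = q = 17
z = r = -13
y = -x - z = -(17) - (-13) = -4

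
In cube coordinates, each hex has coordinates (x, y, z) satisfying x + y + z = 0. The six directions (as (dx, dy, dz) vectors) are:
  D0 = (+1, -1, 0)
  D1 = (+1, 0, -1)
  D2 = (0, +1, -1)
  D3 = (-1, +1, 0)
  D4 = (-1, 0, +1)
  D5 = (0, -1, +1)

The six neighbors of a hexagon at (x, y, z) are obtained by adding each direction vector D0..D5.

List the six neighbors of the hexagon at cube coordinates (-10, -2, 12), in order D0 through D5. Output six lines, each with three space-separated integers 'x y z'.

Center: (-10, -2, 12). Add each direction:
  D0: (-10, -2, 12) + (1, -1, 0) = (-9, -3, 12)
  D1: (-10, -2, 12) + (1, 0, -1) = (-9, -2, 11)
  D2: (-10, -2, 12) + (0, 1, -1) = (-10, -1, 11)
  D3: (-10, -2, 12) + (-1, 1, 0) = (-11, -1, 12)
  D4: (-10, -2, 12) + (-1, 0, 1) = (-11, -2, 13)
  D5: (-10, -2, 12) + (0, -1, 1) = (-10, -3, 13)

Answer: -9 -3 12
-9 -2 11
-10 -1 11
-11 -1 12
-11 -2 13
-10 -3 13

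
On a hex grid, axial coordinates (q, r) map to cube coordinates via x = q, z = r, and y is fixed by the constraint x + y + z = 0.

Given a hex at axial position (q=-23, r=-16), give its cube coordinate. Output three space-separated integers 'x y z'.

Answer: -23 39 -16

Derivation:
x = q = -23
z = r = -16
y = -x - z = -(-23) - (-16) = 39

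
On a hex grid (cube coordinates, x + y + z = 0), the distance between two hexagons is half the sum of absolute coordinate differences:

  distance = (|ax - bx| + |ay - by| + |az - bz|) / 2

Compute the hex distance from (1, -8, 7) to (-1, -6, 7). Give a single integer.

|ax - bx| = |1 - (-1)| = 2
|ay - by| = |-8 - (-6)| = 2
|az - bz| = |7 - 7| = 0
distance = (2 + 2 + 0) / 2 = 4 / 2 = 2

Answer: 2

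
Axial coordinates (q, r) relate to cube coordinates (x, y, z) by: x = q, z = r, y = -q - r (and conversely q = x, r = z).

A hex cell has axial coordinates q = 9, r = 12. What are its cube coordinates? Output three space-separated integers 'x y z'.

Answer: 9 -21 12

Derivation:
x = q = 9
z = r = 12
y = -x - z = -(9) - (12) = -21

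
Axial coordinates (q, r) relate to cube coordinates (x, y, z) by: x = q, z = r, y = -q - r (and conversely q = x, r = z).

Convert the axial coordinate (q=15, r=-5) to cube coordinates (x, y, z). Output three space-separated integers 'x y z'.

x = q = 15
z = r = -5
y = -x - z = -(15) - (-5) = -10

Answer: 15 -10 -5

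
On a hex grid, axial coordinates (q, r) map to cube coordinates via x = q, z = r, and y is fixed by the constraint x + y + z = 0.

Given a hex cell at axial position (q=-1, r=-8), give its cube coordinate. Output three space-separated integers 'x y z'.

Answer: -1 9 -8

Derivation:
x = q = -1
z = r = -8
y = -x - z = -(-1) - (-8) = 9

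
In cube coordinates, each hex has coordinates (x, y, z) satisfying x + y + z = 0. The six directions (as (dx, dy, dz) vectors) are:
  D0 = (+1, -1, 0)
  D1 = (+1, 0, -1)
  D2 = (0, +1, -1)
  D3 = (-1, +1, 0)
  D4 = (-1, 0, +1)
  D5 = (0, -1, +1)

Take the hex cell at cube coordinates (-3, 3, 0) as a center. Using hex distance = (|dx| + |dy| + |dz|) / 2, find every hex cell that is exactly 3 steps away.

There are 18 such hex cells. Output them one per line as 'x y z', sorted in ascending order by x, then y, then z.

Answer: -6 3 3
-6 4 2
-6 5 1
-6 6 0
-5 2 3
-5 6 -1
-4 1 3
-4 6 -2
-3 0 3
-3 6 -3
-2 0 2
-2 5 -3
-1 0 1
-1 4 -3
0 0 0
0 1 -1
0 2 -2
0 3 -3

Derivation:
Walk ring at distance 3 from (-3, 3, 0):
Start at center + D4*3 = (-6, 3, 3)
  hex 0: (-6, 3, 3)
  hex 1: (-5, 2, 3)
  hex 2: (-4, 1, 3)
  hex 3: (-3, 0, 3)
  hex 4: (-2, 0, 2)
  hex 5: (-1, 0, 1)
  hex 6: (0, 0, 0)
  hex 7: (0, 1, -1)
  hex 8: (0, 2, -2)
  hex 9: (0, 3, -3)
  hex 10: (-1, 4, -3)
  hex 11: (-2, 5, -3)
  hex 12: (-3, 6, -3)
  hex 13: (-4, 6, -2)
  hex 14: (-5, 6, -1)
  hex 15: (-6, 6, 0)
  hex 16: (-6, 5, 1)
  hex 17: (-6, 4, 2)
Sorted: 18 hexes.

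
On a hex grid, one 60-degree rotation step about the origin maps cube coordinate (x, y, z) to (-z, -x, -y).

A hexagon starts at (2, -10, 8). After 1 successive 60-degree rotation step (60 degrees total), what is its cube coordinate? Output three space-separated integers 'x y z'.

Answer: -8 -2 10

Derivation:
Start: (2, -10, 8)
Step 1: (2, -10, 8) -> (-(8), -(2), -(-10)) = (-8, -2, 10)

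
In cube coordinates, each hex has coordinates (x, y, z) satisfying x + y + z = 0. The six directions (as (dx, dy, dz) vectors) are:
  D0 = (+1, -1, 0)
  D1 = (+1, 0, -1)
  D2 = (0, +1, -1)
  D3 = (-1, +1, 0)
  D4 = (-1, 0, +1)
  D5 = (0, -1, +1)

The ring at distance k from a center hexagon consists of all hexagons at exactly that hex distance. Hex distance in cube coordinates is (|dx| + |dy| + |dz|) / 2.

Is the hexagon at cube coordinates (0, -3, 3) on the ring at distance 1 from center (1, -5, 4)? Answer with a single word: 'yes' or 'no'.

Answer: no

Derivation:
|px - cx| = |0 - 1| = 1
|py - cy| = |-3 - (-5)| = 2
|pz - cz| = |3 - 4| = 1
distance = (1+2+1)/2 = 4/2 = 2
radius = 1; distance != radius -> no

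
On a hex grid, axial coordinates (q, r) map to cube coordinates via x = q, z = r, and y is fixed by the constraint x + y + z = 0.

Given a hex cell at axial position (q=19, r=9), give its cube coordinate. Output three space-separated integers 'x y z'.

x = q = 19
z = r = 9
y = -x - z = -(19) - (9) = -28

Answer: 19 -28 9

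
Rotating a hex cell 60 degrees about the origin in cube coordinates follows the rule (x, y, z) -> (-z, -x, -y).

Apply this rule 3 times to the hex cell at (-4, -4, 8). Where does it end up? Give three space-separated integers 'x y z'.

Answer: 4 4 -8

Derivation:
Start: (-4, -4, 8)
Step 1: (-4, -4, 8) -> (-(8), -(-4), -(-4)) = (-8, 4, 4)
Step 2: (-8, 4, 4) -> (-(4), -(-8), -(4)) = (-4, 8, -4)
Step 3: (-4, 8, -4) -> (-(-4), -(-4), -(8)) = (4, 4, -8)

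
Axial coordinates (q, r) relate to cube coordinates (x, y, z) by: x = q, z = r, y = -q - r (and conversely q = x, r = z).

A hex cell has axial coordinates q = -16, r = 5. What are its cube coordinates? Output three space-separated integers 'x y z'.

Answer: -16 11 5

Derivation:
x = q = -16
z = r = 5
y = -x - z = -(-16) - (5) = 11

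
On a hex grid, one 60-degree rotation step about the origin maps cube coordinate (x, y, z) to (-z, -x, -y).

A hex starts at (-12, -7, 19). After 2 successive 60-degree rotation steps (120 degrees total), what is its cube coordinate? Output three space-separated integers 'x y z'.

Answer: -7 19 -12

Derivation:
Start: (-12, -7, 19)
Step 1: (-12, -7, 19) -> (-(19), -(-12), -(-7)) = (-19, 12, 7)
Step 2: (-19, 12, 7) -> (-(7), -(-19), -(12)) = (-7, 19, -12)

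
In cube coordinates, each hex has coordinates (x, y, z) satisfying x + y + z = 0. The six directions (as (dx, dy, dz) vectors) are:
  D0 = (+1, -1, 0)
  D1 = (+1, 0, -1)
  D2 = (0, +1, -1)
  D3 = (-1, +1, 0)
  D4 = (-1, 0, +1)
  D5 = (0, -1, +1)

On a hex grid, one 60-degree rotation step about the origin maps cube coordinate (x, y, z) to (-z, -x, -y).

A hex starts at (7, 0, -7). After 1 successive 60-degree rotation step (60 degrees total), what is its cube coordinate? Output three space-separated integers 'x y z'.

Start: (7, 0, -7)
Step 1: (7, 0, -7) -> (-(-7), -(7), -(0)) = (7, -7, 0)

Answer: 7 -7 0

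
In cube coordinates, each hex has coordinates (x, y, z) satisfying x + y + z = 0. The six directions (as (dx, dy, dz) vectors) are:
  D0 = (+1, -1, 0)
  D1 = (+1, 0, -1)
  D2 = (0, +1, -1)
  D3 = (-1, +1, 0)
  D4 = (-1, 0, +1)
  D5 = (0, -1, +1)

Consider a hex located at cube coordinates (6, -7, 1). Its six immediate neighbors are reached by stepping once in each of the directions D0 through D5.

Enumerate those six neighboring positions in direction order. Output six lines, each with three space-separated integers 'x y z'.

Answer: 7 -8 1
7 -7 0
6 -6 0
5 -6 1
5 -7 2
6 -8 2

Derivation:
Center: (6, -7, 1). Add each direction:
  D0: (6, -7, 1) + (1, -1, 0) = (7, -8, 1)
  D1: (6, -7, 1) + (1, 0, -1) = (7, -7, 0)
  D2: (6, -7, 1) + (0, 1, -1) = (6, -6, 0)
  D3: (6, -7, 1) + (-1, 1, 0) = (5, -6, 1)
  D4: (6, -7, 1) + (-1, 0, 1) = (5, -7, 2)
  D5: (6, -7, 1) + (0, -1, 1) = (6, -8, 2)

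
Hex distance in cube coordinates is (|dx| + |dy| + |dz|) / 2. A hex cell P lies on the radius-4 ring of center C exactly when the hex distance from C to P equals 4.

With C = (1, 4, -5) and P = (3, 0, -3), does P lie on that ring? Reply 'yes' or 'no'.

|px - cx| = |3 - 1| = 2
|py - cy| = |0 - 4| = 4
|pz - cz| = |-3 - (-5)| = 2
distance = (2+4+2)/2 = 8/2 = 4
radius = 4; distance == radius -> yes

Answer: yes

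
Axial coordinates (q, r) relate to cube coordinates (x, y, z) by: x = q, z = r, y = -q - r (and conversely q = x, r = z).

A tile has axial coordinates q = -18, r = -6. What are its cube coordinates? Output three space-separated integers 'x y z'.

Answer: -18 24 -6

Derivation:
x = q = -18
z = r = -6
y = -x - z = -(-18) - (-6) = 24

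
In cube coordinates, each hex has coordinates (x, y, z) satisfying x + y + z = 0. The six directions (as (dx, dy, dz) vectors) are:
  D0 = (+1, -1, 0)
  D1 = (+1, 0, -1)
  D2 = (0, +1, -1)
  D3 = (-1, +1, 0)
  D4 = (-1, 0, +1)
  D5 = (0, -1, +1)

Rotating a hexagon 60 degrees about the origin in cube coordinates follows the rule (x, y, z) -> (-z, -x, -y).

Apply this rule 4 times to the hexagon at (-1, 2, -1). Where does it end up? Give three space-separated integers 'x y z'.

Start: (-1, 2, -1)
Step 1: (-1, 2, -1) -> (-(-1), -(-1), -(2)) = (1, 1, -2)
Step 2: (1, 1, -2) -> (-(-2), -(1), -(1)) = (2, -1, -1)
Step 3: (2, -1, -1) -> (-(-1), -(2), -(-1)) = (1, -2, 1)
Step 4: (1, -2, 1) -> (-(1), -(1), -(-2)) = (-1, -1, 2)

Answer: -1 -1 2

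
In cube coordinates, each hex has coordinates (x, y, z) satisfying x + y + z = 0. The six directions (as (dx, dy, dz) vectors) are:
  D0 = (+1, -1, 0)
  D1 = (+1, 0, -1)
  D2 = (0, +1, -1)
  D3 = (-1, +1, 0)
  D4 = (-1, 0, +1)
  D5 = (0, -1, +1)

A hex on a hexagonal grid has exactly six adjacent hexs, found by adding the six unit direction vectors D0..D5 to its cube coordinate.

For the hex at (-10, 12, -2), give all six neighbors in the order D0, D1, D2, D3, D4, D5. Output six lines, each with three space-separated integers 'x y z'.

Center: (-10, 12, -2). Add each direction:
  D0: (-10, 12, -2) + (1, -1, 0) = (-9, 11, -2)
  D1: (-10, 12, -2) + (1, 0, -1) = (-9, 12, -3)
  D2: (-10, 12, -2) + (0, 1, -1) = (-10, 13, -3)
  D3: (-10, 12, -2) + (-1, 1, 0) = (-11, 13, -2)
  D4: (-10, 12, -2) + (-1, 0, 1) = (-11, 12, -1)
  D5: (-10, 12, -2) + (0, -1, 1) = (-10, 11, -1)

Answer: -9 11 -2
-9 12 -3
-10 13 -3
-11 13 -2
-11 12 -1
-10 11 -1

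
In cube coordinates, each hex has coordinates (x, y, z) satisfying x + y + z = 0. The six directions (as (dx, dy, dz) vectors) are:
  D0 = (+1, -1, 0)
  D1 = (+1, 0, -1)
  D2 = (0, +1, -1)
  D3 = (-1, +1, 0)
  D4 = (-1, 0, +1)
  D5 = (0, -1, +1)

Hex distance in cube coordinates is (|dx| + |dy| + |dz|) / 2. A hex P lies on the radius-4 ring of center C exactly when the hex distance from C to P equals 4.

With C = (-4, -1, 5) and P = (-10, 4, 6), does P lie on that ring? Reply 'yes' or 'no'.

|px - cx| = |-10 - (-4)| = 6
|py - cy| = |4 - (-1)| = 5
|pz - cz| = |6 - 5| = 1
distance = (6+5+1)/2 = 12/2 = 6
radius = 4; distance != radius -> no

Answer: no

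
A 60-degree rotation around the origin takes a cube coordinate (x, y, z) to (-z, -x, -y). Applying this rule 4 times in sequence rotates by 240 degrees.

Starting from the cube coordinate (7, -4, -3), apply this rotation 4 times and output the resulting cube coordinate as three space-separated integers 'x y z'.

Start: (7, -4, -3)
Step 1: (7, -4, -3) -> (-(-3), -(7), -(-4)) = (3, -7, 4)
Step 2: (3, -7, 4) -> (-(4), -(3), -(-7)) = (-4, -3, 7)
Step 3: (-4, -3, 7) -> (-(7), -(-4), -(-3)) = (-7, 4, 3)
Step 4: (-7, 4, 3) -> (-(3), -(-7), -(4)) = (-3, 7, -4)

Answer: -3 7 -4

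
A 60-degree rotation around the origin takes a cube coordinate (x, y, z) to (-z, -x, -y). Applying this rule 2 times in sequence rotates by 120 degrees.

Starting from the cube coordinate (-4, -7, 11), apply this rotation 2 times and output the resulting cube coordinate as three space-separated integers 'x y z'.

Start: (-4, -7, 11)
Step 1: (-4, -7, 11) -> (-(11), -(-4), -(-7)) = (-11, 4, 7)
Step 2: (-11, 4, 7) -> (-(7), -(-11), -(4)) = (-7, 11, -4)

Answer: -7 11 -4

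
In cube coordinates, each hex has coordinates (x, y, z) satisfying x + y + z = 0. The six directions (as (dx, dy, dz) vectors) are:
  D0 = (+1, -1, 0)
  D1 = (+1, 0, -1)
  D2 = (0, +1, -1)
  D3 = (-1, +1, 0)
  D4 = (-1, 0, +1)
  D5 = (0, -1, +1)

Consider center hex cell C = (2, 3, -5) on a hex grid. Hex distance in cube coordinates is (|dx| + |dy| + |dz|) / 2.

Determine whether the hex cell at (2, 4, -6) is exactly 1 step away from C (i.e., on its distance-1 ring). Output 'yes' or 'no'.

|px - cx| = |2 - 2| = 0
|py - cy| = |4 - 3| = 1
|pz - cz| = |-6 - (-5)| = 1
distance = (0+1+1)/2 = 2/2 = 1
radius = 1; distance == radius -> yes

Answer: yes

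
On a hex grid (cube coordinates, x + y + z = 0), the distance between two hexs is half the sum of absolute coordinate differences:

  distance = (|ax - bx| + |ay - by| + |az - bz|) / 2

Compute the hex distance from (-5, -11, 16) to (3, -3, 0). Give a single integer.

Answer: 16

Derivation:
|ax - bx| = |-5 - 3| = 8
|ay - by| = |-11 - (-3)| = 8
|az - bz| = |16 - 0| = 16
distance = (8 + 8 + 16) / 2 = 32 / 2 = 16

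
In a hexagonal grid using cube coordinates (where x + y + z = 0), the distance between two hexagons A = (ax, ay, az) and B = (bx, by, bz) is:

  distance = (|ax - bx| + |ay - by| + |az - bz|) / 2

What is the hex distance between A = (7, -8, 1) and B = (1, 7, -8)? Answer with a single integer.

Answer: 15

Derivation:
|ax - bx| = |7 - 1| = 6
|ay - by| = |-8 - 7| = 15
|az - bz| = |1 - (-8)| = 9
distance = (6 + 15 + 9) / 2 = 30 / 2 = 15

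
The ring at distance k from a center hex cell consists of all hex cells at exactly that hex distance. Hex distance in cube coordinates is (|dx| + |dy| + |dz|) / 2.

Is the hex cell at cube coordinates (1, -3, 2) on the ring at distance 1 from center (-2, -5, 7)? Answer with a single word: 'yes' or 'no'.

|px - cx| = |1 - (-2)| = 3
|py - cy| = |-3 - (-5)| = 2
|pz - cz| = |2 - 7| = 5
distance = (3+2+5)/2 = 10/2 = 5
radius = 1; distance != radius -> no

Answer: no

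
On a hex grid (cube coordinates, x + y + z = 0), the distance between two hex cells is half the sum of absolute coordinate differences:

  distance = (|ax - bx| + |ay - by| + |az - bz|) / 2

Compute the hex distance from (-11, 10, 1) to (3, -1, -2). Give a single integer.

Answer: 14

Derivation:
|ax - bx| = |-11 - 3| = 14
|ay - by| = |10 - (-1)| = 11
|az - bz| = |1 - (-2)| = 3
distance = (14 + 11 + 3) / 2 = 28 / 2 = 14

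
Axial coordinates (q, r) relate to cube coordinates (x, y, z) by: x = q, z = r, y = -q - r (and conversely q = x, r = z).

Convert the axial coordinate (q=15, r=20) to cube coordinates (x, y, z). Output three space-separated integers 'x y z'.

x = q = 15
z = r = 20
y = -x - z = -(15) - (20) = -35

Answer: 15 -35 20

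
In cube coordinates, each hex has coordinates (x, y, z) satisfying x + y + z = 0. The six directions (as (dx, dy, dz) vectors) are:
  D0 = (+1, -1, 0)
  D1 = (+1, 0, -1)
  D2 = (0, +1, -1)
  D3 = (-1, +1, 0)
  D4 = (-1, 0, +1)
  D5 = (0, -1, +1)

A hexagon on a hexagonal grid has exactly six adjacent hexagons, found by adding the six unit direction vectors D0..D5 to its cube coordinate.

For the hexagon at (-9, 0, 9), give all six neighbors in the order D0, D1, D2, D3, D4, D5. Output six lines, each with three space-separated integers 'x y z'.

Center: (-9, 0, 9). Add each direction:
  D0: (-9, 0, 9) + (1, -1, 0) = (-8, -1, 9)
  D1: (-9, 0, 9) + (1, 0, -1) = (-8, 0, 8)
  D2: (-9, 0, 9) + (0, 1, -1) = (-9, 1, 8)
  D3: (-9, 0, 9) + (-1, 1, 0) = (-10, 1, 9)
  D4: (-9, 0, 9) + (-1, 0, 1) = (-10, 0, 10)
  D5: (-9, 0, 9) + (0, -1, 1) = (-9, -1, 10)

Answer: -8 -1 9
-8 0 8
-9 1 8
-10 1 9
-10 0 10
-9 -1 10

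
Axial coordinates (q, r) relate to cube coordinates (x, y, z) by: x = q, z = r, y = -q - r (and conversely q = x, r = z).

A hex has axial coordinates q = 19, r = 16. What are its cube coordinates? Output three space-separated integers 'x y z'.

x = q = 19
z = r = 16
y = -x - z = -(19) - (16) = -35

Answer: 19 -35 16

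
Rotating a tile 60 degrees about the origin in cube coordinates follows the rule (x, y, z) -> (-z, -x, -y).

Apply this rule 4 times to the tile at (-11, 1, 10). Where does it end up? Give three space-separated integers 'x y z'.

Answer: 10 -11 1

Derivation:
Start: (-11, 1, 10)
Step 1: (-11, 1, 10) -> (-(10), -(-11), -(1)) = (-10, 11, -1)
Step 2: (-10, 11, -1) -> (-(-1), -(-10), -(11)) = (1, 10, -11)
Step 3: (1, 10, -11) -> (-(-11), -(1), -(10)) = (11, -1, -10)
Step 4: (11, -1, -10) -> (-(-10), -(11), -(-1)) = (10, -11, 1)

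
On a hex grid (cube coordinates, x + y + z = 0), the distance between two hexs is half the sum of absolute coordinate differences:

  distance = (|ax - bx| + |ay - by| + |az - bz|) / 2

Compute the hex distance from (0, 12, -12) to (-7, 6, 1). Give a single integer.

Answer: 13

Derivation:
|ax - bx| = |0 - (-7)| = 7
|ay - by| = |12 - 6| = 6
|az - bz| = |-12 - 1| = 13
distance = (7 + 6 + 13) / 2 = 26 / 2 = 13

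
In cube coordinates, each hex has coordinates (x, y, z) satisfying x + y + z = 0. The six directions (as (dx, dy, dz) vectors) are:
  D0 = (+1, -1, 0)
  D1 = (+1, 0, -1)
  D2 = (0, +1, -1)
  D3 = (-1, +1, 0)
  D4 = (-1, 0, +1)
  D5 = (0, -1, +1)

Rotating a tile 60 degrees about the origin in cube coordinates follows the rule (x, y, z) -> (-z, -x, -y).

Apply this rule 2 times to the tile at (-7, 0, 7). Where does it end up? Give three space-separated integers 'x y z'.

Start: (-7, 0, 7)
Step 1: (-7, 0, 7) -> (-(7), -(-7), -(0)) = (-7, 7, 0)
Step 2: (-7, 7, 0) -> (-(0), -(-7), -(7)) = (0, 7, -7)

Answer: 0 7 -7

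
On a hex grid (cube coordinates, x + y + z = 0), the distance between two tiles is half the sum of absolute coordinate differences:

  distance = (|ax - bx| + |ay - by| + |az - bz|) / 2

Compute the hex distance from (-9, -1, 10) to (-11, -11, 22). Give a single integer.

Answer: 12

Derivation:
|ax - bx| = |-9 - (-11)| = 2
|ay - by| = |-1 - (-11)| = 10
|az - bz| = |10 - 22| = 12
distance = (2 + 10 + 12) / 2 = 24 / 2 = 12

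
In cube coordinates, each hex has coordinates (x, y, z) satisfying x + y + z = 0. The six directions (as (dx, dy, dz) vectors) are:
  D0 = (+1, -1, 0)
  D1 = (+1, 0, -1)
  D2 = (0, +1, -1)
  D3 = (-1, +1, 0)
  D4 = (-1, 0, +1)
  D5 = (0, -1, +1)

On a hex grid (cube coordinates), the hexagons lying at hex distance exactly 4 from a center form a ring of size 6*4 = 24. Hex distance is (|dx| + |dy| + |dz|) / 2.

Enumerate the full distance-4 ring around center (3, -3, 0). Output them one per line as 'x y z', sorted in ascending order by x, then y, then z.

Walk ring at distance 4 from (3, -3, 0):
Start at center + D4*4 = (-1, -3, 4)
  hex 0: (-1, -3, 4)
  hex 1: (0, -4, 4)
  hex 2: (1, -5, 4)
  hex 3: (2, -6, 4)
  hex 4: (3, -7, 4)
  hex 5: (4, -7, 3)
  hex 6: (5, -7, 2)
  hex 7: (6, -7, 1)
  hex 8: (7, -7, 0)
  hex 9: (7, -6, -1)
  hex 10: (7, -5, -2)
  hex 11: (7, -4, -3)
  hex 12: (7, -3, -4)
  hex 13: (6, -2, -4)
  hex 14: (5, -1, -4)
  hex 15: (4, 0, -4)
  hex 16: (3, 1, -4)
  hex 17: (2, 1, -3)
  hex 18: (1, 1, -2)
  hex 19: (0, 1, -1)
  hex 20: (-1, 1, 0)
  hex 21: (-1, 0, 1)
  hex 22: (-1, -1, 2)
  hex 23: (-1, -2, 3)
Sorted: 24 hexes.

Answer: -1 -3 4
-1 -2 3
-1 -1 2
-1 0 1
-1 1 0
0 -4 4
0 1 -1
1 -5 4
1 1 -2
2 -6 4
2 1 -3
3 -7 4
3 1 -4
4 -7 3
4 0 -4
5 -7 2
5 -1 -4
6 -7 1
6 -2 -4
7 -7 0
7 -6 -1
7 -5 -2
7 -4 -3
7 -3 -4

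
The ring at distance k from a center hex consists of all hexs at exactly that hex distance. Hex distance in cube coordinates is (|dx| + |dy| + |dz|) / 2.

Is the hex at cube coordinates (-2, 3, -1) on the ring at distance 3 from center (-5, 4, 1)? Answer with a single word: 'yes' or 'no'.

Answer: yes

Derivation:
|px - cx| = |-2 - (-5)| = 3
|py - cy| = |3 - 4| = 1
|pz - cz| = |-1 - 1| = 2
distance = (3+1+2)/2 = 6/2 = 3
radius = 3; distance == radius -> yes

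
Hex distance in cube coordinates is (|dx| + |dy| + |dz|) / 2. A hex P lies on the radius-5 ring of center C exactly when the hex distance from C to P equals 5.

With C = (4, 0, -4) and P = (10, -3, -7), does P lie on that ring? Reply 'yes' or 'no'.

|px - cx| = |10 - 4| = 6
|py - cy| = |-3 - 0| = 3
|pz - cz| = |-7 - (-4)| = 3
distance = (6+3+3)/2 = 12/2 = 6
radius = 5; distance != radius -> no

Answer: no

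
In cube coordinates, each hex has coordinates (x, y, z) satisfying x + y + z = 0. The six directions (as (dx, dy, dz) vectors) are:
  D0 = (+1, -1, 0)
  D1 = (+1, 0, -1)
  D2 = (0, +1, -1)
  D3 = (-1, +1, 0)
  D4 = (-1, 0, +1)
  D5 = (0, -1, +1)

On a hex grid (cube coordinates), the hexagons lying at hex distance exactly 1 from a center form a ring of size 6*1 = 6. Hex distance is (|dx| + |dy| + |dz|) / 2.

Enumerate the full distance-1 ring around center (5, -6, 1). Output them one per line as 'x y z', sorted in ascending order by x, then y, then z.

Walk ring at distance 1 from (5, -6, 1):
Start at center + D4*1 = (4, -6, 2)
  hex 0: (4, -6, 2)
  hex 1: (5, -7, 2)
  hex 2: (6, -7, 1)
  hex 3: (6, -6, 0)
  hex 4: (5, -5, 0)
  hex 5: (4, -5, 1)
Sorted: 6 hexes.

Answer: 4 -6 2
4 -5 1
5 -7 2
5 -5 0
6 -7 1
6 -6 0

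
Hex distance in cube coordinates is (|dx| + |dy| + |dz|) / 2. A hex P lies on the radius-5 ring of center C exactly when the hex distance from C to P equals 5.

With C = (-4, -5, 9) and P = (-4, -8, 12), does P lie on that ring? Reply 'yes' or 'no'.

|px - cx| = |-4 - (-4)| = 0
|py - cy| = |-8 - (-5)| = 3
|pz - cz| = |12 - 9| = 3
distance = (0+3+3)/2 = 6/2 = 3
radius = 5; distance != radius -> no

Answer: no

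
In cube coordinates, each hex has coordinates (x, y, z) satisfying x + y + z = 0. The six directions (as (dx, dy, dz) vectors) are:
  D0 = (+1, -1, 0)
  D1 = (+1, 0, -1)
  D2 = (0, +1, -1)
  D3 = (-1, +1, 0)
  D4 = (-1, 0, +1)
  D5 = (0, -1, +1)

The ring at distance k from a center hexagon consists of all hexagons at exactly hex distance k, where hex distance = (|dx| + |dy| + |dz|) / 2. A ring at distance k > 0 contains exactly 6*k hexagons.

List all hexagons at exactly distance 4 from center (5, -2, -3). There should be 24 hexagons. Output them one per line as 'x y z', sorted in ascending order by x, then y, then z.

Walk ring at distance 4 from (5, -2, -3):
Start at center + D4*4 = (1, -2, 1)
  hex 0: (1, -2, 1)
  hex 1: (2, -3, 1)
  hex 2: (3, -4, 1)
  hex 3: (4, -5, 1)
  hex 4: (5, -6, 1)
  hex 5: (6, -6, 0)
  hex 6: (7, -6, -1)
  hex 7: (8, -6, -2)
  hex 8: (9, -6, -3)
  hex 9: (9, -5, -4)
  hex 10: (9, -4, -5)
  hex 11: (9, -3, -6)
  hex 12: (9, -2, -7)
  hex 13: (8, -1, -7)
  hex 14: (7, 0, -7)
  hex 15: (6, 1, -7)
  hex 16: (5, 2, -7)
  hex 17: (4, 2, -6)
  hex 18: (3, 2, -5)
  hex 19: (2, 2, -4)
  hex 20: (1, 2, -3)
  hex 21: (1, 1, -2)
  hex 22: (1, 0, -1)
  hex 23: (1, -1, 0)
Sorted: 24 hexes.

Answer: 1 -2 1
1 -1 0
1 0 -1
1 1 -2
1 2 -3
2 -3 1
2 2 -4
3 -4 1
3 2 -5
4 -5 1
4 2 -6
5 -6 1
5 2 -7
6 -6 0
6 1 -7
7 -6 -1
7 0 -7
8 -6 -2
8 -1 -7
9 -6 -3
9 -5 -4
9 -4 -5
9 -3 -6
9 -2 -7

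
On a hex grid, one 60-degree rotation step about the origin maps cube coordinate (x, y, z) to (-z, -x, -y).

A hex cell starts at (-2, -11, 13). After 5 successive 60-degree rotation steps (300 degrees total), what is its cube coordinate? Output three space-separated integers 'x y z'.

Start: (-2, -11, 13)
Step 1: (-2, -11, 13) -> (-(13), -(-2), -(-11)) = (-13, 2, 11)
Step 2: (-13, 2, 11) -> (-(11), -(-13), -(2)) = (-11, 13, -2)
Step 3: (-11, 13, -2) -> (-(-2), -(-11), -(13)) = (2, 11, -13)
Step 4: (2, 11, -13) -> (-(-13), -(2), -(11)) = (13, -2, -11)
Step 5: (13, -2, -11) -> (-(-11), -(13), -(-2)) = (11, -13, 2)

Answer: 11 -13 2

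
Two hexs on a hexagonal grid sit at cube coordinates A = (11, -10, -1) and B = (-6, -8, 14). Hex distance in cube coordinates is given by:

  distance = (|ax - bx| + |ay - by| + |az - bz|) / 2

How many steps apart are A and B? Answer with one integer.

|ax - bx| = |11 - (-6)| = 17
|ay - by| = |-10 - (-8)| = 2
|az - bz| = |-1 - 14| = 15
distance = (17 + 2 + 15) / 2 = 34 / 2 = 17

Answer: 17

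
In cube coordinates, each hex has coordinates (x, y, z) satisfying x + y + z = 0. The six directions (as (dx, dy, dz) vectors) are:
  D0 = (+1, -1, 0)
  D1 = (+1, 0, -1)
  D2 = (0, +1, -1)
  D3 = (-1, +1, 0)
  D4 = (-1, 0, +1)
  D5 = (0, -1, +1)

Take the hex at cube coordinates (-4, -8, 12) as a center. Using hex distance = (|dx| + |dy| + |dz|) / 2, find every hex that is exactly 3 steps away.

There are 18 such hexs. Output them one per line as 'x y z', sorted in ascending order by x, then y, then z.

Walk ring at distance 3 from (-4, -8, 12):
Start at center + D4*3 = (-7, -8, 15)
  hex 0: (-7, -8, 15)
  hex 1: (-6, -9, 15)
  hex 2: (-5, -10, 15)
  hex 3: (-4, -11, 15)
  hex 4: (-3, -11, 14)
  hex 5: (-2, -11, 13)
  hex 6: (-1, -11, 12)
  hex 7: (-1, -10, 11)
  hex 8: (-1, -9, 10)
  hex 9: (-1, -8, 9)
  hex 10: (-2, -7, 9)
  hex 11: (-3, -6, 9)
  hex 12: (-4, -5, 9)
  hex 13: (-5, -5, 10)
  hex 14: (-6, -5, 11)
  hex 15: (-7, -5, 12)
  hex 16: (-7, -6, 13)
  hex 17: (-7, -7, 14)
Sorted: 18 hexes.

Answer: -7 -8 15
-7 -7 14
-7 -6 13
-7 -5 12
-6 -9 15
-6 -5 11
-5 -10 15
-5 -5 10
-4 -11 15
-4 -5 9
-3 -11 14
-3 -6 9
-2 -11 13
-2 -7 9
-1 -11 12
-1 -10 11
-1 -9 10
-1 -8 9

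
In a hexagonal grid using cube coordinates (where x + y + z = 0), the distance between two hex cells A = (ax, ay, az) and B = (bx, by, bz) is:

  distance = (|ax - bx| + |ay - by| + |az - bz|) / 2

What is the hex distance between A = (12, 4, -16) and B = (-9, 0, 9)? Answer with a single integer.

Answer: 25

Derivation:
|ax - bx| = |12 - (-9)| = 21
|ay - by| = |4 - 0| = 4
|az - bz| = |-16 - 9| = 25
distance = (21 + 4 + 25) / 2 = 50 / 2 = 25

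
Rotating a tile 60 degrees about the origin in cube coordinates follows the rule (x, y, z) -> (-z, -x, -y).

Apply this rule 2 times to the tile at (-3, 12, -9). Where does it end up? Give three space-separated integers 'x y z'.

Answer: 12 -9 -3

Derivation:
Start: (-3, 12, -9)
Step 1: (-3, 12, -9) -> (-(-9), -(-3), -(12)) = (9, 3, -12)
Step 2: (9, 3, -12) -> (-(-12), -(9), -(3)) = (12, -9, -3)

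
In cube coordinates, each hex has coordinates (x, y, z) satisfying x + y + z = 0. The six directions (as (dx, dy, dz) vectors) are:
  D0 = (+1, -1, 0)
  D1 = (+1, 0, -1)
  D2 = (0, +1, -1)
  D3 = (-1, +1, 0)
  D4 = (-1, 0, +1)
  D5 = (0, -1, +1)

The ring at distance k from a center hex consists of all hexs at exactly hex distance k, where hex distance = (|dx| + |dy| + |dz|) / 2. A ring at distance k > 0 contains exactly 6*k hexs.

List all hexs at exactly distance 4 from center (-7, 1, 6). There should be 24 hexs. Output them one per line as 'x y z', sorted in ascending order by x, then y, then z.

Answer: -11 1 10
-11 2 9
-11 3 8
-11 4 7
-11 5 6
-10 0 10
-10 5 5
-9 -1 10
-9 5 4
-8 -2 10
-8 5 3
-7 -3 10
-7 5 2
-6 -3 9
-6 4 2
-5 -3 8
-5 3 2
-4 -3 7
-4 2 2
-3 -3 6
-3 -2 5
-3 -1 4
-3 0 3
-3 1 2

Derivation:
Walk ring at distance 4 from (-7, 1, 6):
Start at center + D4*4 = (-11, 1, 10)
  hex 0: (-11, 1, 10)
  hex 1: (-10, 0, 10)
  hex 2: (-9, -1, 10)
  hex 3: (-8, -2, 10)
  hex 4: (-7, -3, 10)
  hex 5: (-6, -3, 9)
  hex 6: (-5, -3, 8)
  hex 7: (-4, -3, 7)
  hex 8: (-3, -3, 6)
  hex 9: (-3, -2, 5)
  hex 10: (-3, -1, 4)
  hex 11: (-3, 0, 3)
  hex 12: (-3, 1, 2)
  hex 13: (-4, 2, 2)
  hex 14: (-5, 3, 2)
  hex 15: (-6, 4, 2)
  hex 16: (-7, 5, 2)
  hex 17: (-8, 5, 3)
  hex 18: (-9, 5, 4)
  hex 19: (-10, 5, 5)
  hex 20: (-11, 5, 6)
  hex 21: (-11, 4, 7)
  hex 22: (-11, 3, 8)
  hex 23: (-11, 2, 9)
Sorted: 24 hexes.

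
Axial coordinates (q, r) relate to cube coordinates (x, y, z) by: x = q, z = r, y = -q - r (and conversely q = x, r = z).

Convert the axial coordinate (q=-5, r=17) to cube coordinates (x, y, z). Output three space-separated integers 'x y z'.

Answer: -5 -12 17

Derivation:
x = q = -5
z = r = 17
y = -x - z = -(-5) - (17) = -12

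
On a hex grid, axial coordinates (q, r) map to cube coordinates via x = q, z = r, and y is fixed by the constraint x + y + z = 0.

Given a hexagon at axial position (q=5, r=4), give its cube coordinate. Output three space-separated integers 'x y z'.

Answer: 5 -9 4

Derivation:
x = q = 5
z = r = 4
y = -x - z = -(5) - (4) = -9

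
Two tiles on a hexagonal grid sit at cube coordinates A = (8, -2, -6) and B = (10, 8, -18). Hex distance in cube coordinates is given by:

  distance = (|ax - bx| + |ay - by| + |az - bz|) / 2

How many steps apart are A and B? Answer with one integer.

|ax - bx| = |8 - 10| = 2
|ay - by| = |-2 - 8| = 10
|az - bz| = |-6 - (-18)| = 12
distance = (2 + 10 + 12) / 2 = 24 / 2 = 12

Answer: 12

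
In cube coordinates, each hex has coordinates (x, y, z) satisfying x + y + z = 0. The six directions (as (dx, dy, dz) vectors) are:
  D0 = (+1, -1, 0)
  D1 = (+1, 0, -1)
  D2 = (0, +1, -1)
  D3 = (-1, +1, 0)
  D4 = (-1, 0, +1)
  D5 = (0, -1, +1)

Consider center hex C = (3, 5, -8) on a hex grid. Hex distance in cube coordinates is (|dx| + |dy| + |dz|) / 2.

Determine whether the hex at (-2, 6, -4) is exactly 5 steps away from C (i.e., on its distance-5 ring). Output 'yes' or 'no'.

|px - cx| = |-2 - 3| = 5
|py - cy| = |6 - 5| = 1
|pz - cz| = |-4 - (-8)| = 4
distance = (5+1+4)/2 = 10/2 = 5
radius = 5; distance == radius -> yes

Answer: yes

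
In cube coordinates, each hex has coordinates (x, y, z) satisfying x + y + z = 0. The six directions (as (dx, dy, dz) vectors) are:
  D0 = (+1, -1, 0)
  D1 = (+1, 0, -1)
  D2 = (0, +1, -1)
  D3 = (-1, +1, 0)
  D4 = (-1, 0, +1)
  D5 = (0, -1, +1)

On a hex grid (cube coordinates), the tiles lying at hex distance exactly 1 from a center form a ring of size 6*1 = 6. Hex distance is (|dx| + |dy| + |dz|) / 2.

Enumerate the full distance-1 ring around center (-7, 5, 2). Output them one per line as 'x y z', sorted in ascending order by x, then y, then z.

Answer: -8 5 3
-8 6 2
-7 4 3
-7 6 1
-6 4 2
-6 5 1

Derivation:
Walk ring at distance 1 from (-7, 5, 2):
Start at center + D4*1 = (-8, 5, 3)
  hex 0: (-8, 5, 3)
  hex 1: (-7, 4, 3)
  hex 2: (-6, 4, 2)
  hex 3: (-6, 5, 1)
  hex 4: (-7, 6, 1)
  hex 5: (-8, 6, 2)
Sorted: 6 hexes.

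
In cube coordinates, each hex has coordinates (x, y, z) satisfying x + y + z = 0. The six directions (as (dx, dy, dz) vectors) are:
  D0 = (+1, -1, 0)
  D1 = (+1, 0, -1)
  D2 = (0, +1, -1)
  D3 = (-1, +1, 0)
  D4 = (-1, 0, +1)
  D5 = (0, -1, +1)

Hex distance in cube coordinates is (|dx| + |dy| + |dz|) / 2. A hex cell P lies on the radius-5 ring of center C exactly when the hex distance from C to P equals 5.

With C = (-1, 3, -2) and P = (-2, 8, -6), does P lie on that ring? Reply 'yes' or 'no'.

|px - cx| = |-2 - (-1)| = 1
|py - cy| = |8 - 3| = 5
|pz - cz| = |-6 - (-2)| = 4
distance = (1+5+4)/2 = 10/2 = 5
radius = 5; distance == radius -> yes

Answer: yes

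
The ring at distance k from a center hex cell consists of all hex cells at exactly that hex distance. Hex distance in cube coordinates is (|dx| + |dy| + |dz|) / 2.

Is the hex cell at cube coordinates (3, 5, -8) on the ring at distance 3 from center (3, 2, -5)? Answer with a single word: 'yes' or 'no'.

|px - cx| = |3 - 3| = 0
|py - cy| = |5 - 2| = 3
|pz - cz| = |-8 - (-5)| = 3
distance = (0+3+3)/2 = 6/2 = 3
radius = 3; distance == radius -> yes

Answer: yes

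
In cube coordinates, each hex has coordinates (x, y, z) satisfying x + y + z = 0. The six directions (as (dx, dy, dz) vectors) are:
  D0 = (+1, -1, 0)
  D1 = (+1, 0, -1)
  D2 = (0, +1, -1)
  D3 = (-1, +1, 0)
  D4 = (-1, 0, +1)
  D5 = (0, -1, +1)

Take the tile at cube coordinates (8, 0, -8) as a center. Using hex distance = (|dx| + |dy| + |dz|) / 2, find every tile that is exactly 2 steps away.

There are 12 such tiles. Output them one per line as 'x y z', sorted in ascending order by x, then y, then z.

Answer: 6 0 -6
6 1 -7
6 2 -8
7 -1 -6
7 2 -9
8 -2 -6
8 2 -10
9 -2 -7
9 1 -10
10 -2 -8
10 -1 -9
10 0 -10

Derivation:
Walk ring at distance 2 from (8, 0, -8):
Start at center + D4*2 = (6, 0, -6)
  hex 0: (6, 0, -6)
  hex 1: (7, -1, -6)
  hex 2: (8, -2, -6)
  hex 3: (9, -2, -7)
  hex 4: (10, -2, -8)
  hex 5: (10, -1, -9)
  hex 6: (10, 0, -10)
  hex 7: (9, 1, -10)
  hex 8: (8, 2, -10)
  hex 9: (7, 2, -9)
  hex 10: (6, 2, -8)
  hex 11: (6, 1, -7)
Sorted: 12 hexes.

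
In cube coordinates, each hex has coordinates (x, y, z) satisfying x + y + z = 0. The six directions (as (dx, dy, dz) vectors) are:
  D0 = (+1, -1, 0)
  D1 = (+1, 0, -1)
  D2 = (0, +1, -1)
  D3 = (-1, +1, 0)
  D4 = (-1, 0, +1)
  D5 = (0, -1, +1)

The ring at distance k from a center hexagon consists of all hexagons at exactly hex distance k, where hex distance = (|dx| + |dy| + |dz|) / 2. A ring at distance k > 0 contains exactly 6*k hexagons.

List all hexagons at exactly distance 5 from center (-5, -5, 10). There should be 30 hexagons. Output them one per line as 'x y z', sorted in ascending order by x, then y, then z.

Walk ring at distance 5 from (-5, -5, 10):
Start at center + D4*5 = (-10, -5, 15)
  hex 0: (-10, -5, 15)
  hex 1: (-9, -6, 15)
  hex 2: (-8, -7, 15)
  hex 3: (-7, -8, 15)
  hex 4: (-6, -9, 15)
  hex 5: (-5, -10, 15)
  hex 6: (-4, -10, 14)
  hex 7: (-3, -10, 13)
  hex 8: (-2, -10, 12)
  hex 9: (-1, -10, 11)
  hex 10: (0, -10, 10)
  hex 11: (0, -9, 9)
  hex 12: (0, -8, 8)
  hex 13: (0, -7, 7)
  hex 14: (0, -6, 6)
  hex 15: (0, -5, 5)
  hex 16: (-1, -4, 5)
  hex 17: (-2, -3, 5)
  hex 18: (-3, -2, 5)
  hex 19: (-4, -1, 5)
  hex 20: (-5, 0, 5)
  hex 21: (-6, 0, 6)
  hex 22: (-7, 0, 7)
  hex 23: (-8, 0, 8)
  hex 24: (-9, 0, 9)
  hex 25: (-10, 0, 10)
  hex 26: (-10, -1, 11)
  hex 27: (-10, -2, 12)
  hex 28: (-10, -3, 13)
  hex 29: (-10, -4, 14)
Sorted: 30 hexes.

Answer: -10 -5 15
-10 -4 14
-10 -3 13
-10 -2 12
-10 -1 11
-10 0 10
-9 -6 15
-9 0 9
-8 -7 15
-8 0 8
-7 -8 15
-7 0 7
-6 -9 15
-6 0 6
-5 -10 15
-5 0 5
-4 -10 14
-4 -1 5
-3 -10 13
-3 -2 5
-2 -10 12
-2 -3 5
-1 -10 11
-1 -4 5
0 -10 10
0 -9 9
0 -8 8
0 -7 7
0 -6 6
0 -5 5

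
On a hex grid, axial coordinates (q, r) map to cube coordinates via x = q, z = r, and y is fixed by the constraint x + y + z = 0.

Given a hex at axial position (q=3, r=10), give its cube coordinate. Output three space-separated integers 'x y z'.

x = q = 3
z = r = 10
y = -x - z = -(3) - (10) = -13

Answer: 3 -13 10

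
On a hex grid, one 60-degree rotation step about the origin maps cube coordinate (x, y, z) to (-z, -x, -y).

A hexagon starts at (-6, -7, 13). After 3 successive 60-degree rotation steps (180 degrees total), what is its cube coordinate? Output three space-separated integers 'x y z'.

Answer: 6 7 -13

Derivation:
Start: (-6, -7, 13)
Step 1: (-6, -7, 13) -> (-(13), -(-6), -(-7)) = (-13, 6, 7)
Step 2: (-13, 6, 7) -> (-(7), -(-13), -(6)) = (-7, 13, -6)
Step 3: (-7, 13, -6) -> (-(-6), -(-7), -(13)) = (6, 7, -13)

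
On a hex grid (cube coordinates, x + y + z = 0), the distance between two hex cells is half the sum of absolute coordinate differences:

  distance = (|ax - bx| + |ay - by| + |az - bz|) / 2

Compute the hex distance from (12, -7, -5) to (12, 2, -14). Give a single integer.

|ax - bx| = |12 - 12| = 0
|ay - by| = |-7 - 2| = 9
|az - bz| = |-5 - (-14)| = 9
distance = (0 + 9 + 9) / 2 = 18 / 2 = 9

Answer: 9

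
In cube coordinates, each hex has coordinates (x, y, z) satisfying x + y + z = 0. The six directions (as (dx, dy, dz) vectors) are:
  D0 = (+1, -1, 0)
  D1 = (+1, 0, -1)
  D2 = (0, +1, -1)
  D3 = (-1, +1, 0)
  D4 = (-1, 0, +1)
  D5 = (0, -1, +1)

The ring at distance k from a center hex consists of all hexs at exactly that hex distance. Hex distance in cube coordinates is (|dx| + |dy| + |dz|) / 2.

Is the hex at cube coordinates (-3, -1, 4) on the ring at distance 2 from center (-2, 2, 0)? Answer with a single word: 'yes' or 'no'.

|px - cx| = |-3 - (-2)| = 1
|py - cy| = |-1 - 2| = 3
|pz - cz| = |4 - 0| = 4
distance = (1+3+4)/2 = 8/2 = 4
radius = 2; distance != radius -> no

Answer: no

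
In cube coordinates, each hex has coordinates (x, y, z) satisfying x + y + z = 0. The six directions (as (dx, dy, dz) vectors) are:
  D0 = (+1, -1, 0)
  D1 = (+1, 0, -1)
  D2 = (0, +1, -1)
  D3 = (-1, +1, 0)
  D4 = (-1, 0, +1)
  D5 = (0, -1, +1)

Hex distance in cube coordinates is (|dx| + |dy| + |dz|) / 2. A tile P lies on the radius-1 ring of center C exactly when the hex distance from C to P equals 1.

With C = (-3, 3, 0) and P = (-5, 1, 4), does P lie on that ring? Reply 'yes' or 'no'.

Answer: no

Derivation:
|px - cx| = |-5 - (-3)| = 2
|py - cy| = |1 - 3| = 2
|pz - cz| = |4 - 0| = 4
distance = (2+2+4)/2 = 8/2 = 4
radius = 1; distance != radius -> no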